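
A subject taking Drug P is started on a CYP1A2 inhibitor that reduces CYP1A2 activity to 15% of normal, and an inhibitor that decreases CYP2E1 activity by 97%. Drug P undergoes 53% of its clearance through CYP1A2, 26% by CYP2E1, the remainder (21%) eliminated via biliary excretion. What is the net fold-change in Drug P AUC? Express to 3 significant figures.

The CYP1A2 pathway (53% of clearance) drops to 0.15× activity: 0.53 × 0.15 = 0.0795.
The CYP2E1 pathway (26% of clearance) falls to 0.03× activity: 0.26 × 0.03 = 0.0078.
The remaining 21% of clearance is unaffected.
New clearance relative to baseline: 0.0795 + 0.0078 + 0.21 = 0.2973.
AUC ∝ 1/CL: fold-change = 1 / 0.2973 = 3.36.

3.36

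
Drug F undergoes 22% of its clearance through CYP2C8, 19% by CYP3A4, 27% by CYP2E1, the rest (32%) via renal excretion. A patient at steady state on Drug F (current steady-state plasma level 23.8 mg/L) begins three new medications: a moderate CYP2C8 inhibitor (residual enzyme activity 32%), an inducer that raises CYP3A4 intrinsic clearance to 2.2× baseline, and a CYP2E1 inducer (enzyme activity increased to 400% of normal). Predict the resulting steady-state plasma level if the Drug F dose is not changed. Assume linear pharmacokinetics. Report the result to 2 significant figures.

CYP2C8: 0.22 × 0.32 = 0.0704
CYP3A4: 0.19 × 2.2 = 0.418
CYP2E1: 0.27 × 4 = 1.08
Other: 0.32 (unchanged)
CL_new/CL_old = 0.0704 + 0.418 + 1.08 + 0.32 = 1.8884.
Dividing the baseline by the relative clearance: 23.8 / 1.8884 = 13 mg/L.

13 mg/L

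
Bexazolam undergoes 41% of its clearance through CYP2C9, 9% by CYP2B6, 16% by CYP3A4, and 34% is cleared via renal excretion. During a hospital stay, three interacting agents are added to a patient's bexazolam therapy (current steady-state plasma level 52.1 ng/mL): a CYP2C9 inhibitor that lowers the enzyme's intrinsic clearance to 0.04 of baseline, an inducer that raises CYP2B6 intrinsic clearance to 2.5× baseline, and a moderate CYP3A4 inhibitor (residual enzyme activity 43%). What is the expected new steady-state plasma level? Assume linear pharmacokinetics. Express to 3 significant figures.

The CYP2C9 pathway (41% of clearance) falls to 0.04× activity: 0.41 × 0.04 = 0.0164.
The CYP2B6 pathway (9% of clearance) is boosted to 2.5× activity: 0.09 × 2.5 = 0.225.
The CYP3A4 pathway (16% of clearance) is reduced to 0.43× activity: 0.16 × 0.43 = 0.0688.
The remaining 34% of clearance is unaffected.
New clearance relative to baseline: 0.0164 + 0.225 + 0.0688 + 0.34 = 0.6502.
Steady-state plasma level ∝ 1/CL: new value = 52.1 / 0.6502 = 80.1 ng/mL.

80.1 ng/mL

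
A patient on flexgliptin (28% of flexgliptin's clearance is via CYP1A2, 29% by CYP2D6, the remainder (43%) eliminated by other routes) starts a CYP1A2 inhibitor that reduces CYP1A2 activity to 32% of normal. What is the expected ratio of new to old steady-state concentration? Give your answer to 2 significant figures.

1.2

The CYP1A2 pathway (28% of clearance) falls to 0.32× activity: 0.28 × 0.32 = 0.0896.
CYP2D6 (29%) and the residual 43% are unaffected.
CL_new/CL_old = 0.0896 + 0.29 + 0.43 = 0.8096.
Since steady-state concentration ∝ 1/CL, the ratio is 1 / 0.8096 = 1.2.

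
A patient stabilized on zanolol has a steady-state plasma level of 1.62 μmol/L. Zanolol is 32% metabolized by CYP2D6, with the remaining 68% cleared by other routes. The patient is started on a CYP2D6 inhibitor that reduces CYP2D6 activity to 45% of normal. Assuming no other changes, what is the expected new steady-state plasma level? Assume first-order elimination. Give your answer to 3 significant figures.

The CYP2D6 pathway (32% of clearance) falls to 0.45× activity: 0.32 × 0.45 = 0.144.
Non-CYP routes (68%) are unchanged.
CL_new/CL_old = 0.144 + 0.68 = 0.824.
Steady-state plasma level ∝ 1/CL, so new value = 1.62 / 0.824 = 1.97 μmol/L.

1.97 μmol/L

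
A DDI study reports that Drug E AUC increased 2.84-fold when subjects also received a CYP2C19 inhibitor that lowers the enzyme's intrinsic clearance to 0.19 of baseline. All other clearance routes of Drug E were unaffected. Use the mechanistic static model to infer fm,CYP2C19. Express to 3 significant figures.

0.800

Let fm be the CYP2C19 fraction. New clearance relative to baseline = fm × 0.19 + (1 − fm).
AUC ratio = 1 / (new CL fraction), so new CL fraction = 1 / 2.84 = 0.3521.
fm × 0.19 + 1 − fm = 0.3521  ⇒  fm × (0.19 − 1) = −0.6479  ⇒  fm = 0.800.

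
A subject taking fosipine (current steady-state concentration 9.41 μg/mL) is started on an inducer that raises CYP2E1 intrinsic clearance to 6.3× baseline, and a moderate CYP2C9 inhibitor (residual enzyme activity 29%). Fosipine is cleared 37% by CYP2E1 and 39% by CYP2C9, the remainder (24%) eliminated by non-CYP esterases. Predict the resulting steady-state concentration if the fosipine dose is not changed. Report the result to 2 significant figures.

CYP2E1: 0.37 × 6.3 = 2.331
CYP2C9: 0.39 × 0.29 = 0.1131
Other: 0.24 (unchanged)
Relative clearance = 2.331 + 0.1131 + 0.24 = 2.6841.
Steady-state concentration ∝ 1/CL: new value = 9.41 / 2.6841 = 3.5 μg/mL.

3.5 μg/mL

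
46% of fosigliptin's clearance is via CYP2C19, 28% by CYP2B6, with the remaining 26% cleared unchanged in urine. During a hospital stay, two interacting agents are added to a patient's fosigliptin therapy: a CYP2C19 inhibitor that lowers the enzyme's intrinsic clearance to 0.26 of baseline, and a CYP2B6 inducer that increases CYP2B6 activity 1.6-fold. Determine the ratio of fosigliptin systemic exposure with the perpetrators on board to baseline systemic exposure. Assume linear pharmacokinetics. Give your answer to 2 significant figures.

The CYP2C19 pathway (46% of clearance) is reduced to 0.26× activity: 0.46 × 0.26 = 0.1196.
The CYP2B6 pathway (28% of clearance) increases to 1.6× activity: 0.28 × 1.6 = 0.448.
Non-CYP routes (26%) are unchanged.
Relative clearance = 0.1196 + 0.448 + 0.26 = 0.8276.
Systemic exposure ∝ 1/CL: fold-change = 1 / 0.8276 = 1.2.

1.2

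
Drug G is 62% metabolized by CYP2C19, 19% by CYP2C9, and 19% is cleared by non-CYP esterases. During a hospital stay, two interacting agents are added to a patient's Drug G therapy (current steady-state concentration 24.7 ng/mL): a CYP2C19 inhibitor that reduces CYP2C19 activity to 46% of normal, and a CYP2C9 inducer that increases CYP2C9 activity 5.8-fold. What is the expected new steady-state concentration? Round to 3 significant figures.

CYP2C19: 0.62 × 0.46 = 0.2852
CYP2C9: 0.19 × 5.8 = 1.102
Other: 0.19 (unchanged)
New clearance relative to baseline: 0.2852 + 1.102 + 0.19 = 1.5772.
New steady-state concentration = 24.7 / 1.5772 = 15.7 ng/mL (concentration scales inversely with clearance).

15.7 ng/mL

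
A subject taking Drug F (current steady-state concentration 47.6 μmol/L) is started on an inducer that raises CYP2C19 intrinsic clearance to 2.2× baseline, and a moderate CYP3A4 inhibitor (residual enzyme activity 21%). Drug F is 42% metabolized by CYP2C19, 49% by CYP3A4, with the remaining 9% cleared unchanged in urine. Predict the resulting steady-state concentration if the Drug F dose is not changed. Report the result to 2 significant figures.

43 μmol/L

The CYP2C19 pathway (42% of clearance) rises to 2.2× activity: 0.42 × 2.2 = 0.924.
The CYP3A4 pathway (49% of clearance) is reduced to 0.21× activity: 0.49 × 0.21 = 0.1029.
Non-CYP routes (9%) are unchanged.
Relative clearance = 0.924 + 0.1029 + 0.09 = 1.1169.
New steady-state concentration = 47.6 / 1.1169 = 43 μmol/L (concentration scales inversely with clearance).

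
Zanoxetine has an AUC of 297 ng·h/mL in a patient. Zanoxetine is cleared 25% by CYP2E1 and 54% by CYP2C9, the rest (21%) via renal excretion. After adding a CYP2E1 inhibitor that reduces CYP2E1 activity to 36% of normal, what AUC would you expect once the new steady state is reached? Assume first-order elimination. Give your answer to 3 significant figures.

354 ng·h/mL

CYP2E1: 0.25 × 0.36 = 0.09
CYP2C9: 0.54 (unchanged)
Other: 0.21 (unchanged)
Relative clearance = 0.09 + 0.54 + 0.21 = 0.84.
AUC ∝ 1/CL, so new value = 297 / 0.84 = 354 ng·h/mL.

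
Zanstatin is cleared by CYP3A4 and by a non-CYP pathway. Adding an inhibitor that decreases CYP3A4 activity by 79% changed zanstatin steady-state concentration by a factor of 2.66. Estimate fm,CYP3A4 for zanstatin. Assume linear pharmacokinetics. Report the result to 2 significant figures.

0.79

Let fm be the CYP3A4 fraction. New clearance relative to baseline = fm × 0.21 + (1 − fm).
Steady-state concentration ratio = 1 / (new CL fraction), so new CL fraction = 1 / 2.66 = 0.3759.
fm × 0.21 + 1 − fm = 0.3759  ⇒  fm × (0.21 − 1) = −0.6241  ⇒  fm = 0.79.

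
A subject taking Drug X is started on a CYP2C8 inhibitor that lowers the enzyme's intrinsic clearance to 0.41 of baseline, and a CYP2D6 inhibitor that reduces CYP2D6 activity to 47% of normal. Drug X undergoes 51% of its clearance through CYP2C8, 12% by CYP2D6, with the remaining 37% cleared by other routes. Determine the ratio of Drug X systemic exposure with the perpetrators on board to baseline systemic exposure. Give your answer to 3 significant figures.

1.57

CYP2C8: 0.51 × 0.41 = 0.2091
CYP2D6: 0.12 × 0.47 = 0.0564
Other: 0.37 (unchanged)
New clearance relative to baseline: 0.2091 + 0.0564 + 0.37 = 0.6355.
Because systemic exposure varies inversely with clearance, the combined effect is 1 / 0.6355 = 1.57.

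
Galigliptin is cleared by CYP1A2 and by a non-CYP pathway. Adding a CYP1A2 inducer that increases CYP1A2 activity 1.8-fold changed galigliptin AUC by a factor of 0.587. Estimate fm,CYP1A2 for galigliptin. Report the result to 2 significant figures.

0.88

Call the CYP1A2 fraction fm. After the interaction, CL_new/CL_old = fm × 1.8 + (1 − fm).
AUC ratio = 1 / (new CL fraction), so new CL fraction = 1 / 0.587 = 1.704.
fm × 1.8 + 1 − fm = 1.704  ⇒  fm × (1.8 − 1) = 0.7036  ⇒  fm = 0.88.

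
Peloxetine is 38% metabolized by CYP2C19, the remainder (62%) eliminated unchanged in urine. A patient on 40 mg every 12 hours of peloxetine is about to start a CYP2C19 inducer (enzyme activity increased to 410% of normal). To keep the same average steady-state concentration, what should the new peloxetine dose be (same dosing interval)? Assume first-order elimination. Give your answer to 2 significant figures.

The CYP2C19 pathway (38% of clearance) rises to 4.1× activity: 0.38 × 4.1 = 1.558.
The remaining 62% of clearance is unaffected.
Relative clearance = 1.558 + 0.62 = 2.178.
To maintain the same steady-state level, dose must scale with clearance: new dose = 40 × 2.178 = 87 mg.

87 mg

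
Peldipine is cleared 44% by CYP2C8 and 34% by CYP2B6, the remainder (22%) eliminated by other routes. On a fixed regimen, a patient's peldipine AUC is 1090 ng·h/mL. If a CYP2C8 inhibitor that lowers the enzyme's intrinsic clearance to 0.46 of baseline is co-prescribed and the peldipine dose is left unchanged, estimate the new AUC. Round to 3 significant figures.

The CYP2C8 pathway (44% of clearance) drops to 0.46× activity: 0.44 × 0.46 = 0.2024.
CYP2B6 (34%) and the residual 22% are unaffected.
New clearance relative to baseline: 0.2024 + 0.34 + 0.22 = 0.7624.
New AUC = baseline ÷ relative clearance = 1090 / 0.7624 = 1.43 × 10³ ng·h/mL.

1.43 × 10³ ng·h/mL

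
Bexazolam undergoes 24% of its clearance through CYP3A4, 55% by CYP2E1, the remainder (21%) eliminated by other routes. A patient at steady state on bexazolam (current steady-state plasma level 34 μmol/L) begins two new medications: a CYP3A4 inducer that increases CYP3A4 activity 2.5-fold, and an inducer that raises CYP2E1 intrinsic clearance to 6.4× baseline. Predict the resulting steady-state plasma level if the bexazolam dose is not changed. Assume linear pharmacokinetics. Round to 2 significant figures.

The CYP3A4 pathway (24% of clearance) is boosted to 2.5× activity: 0.24 × 2.5 = 0.6.
The CYP2E1 pathway (55% of clearance) rises to 6.4× activity: 0.55 × 6.4 = 3.52.
Non-CYP routes (21%) are unchanged.
CL_new/CL_old = 0.6 + 3.52 + 0.21 = 4.33.
Dividing the baseline by the relative clearance: 34 / 4.33 = 7.9 μmol/L.

7.9 μmol/L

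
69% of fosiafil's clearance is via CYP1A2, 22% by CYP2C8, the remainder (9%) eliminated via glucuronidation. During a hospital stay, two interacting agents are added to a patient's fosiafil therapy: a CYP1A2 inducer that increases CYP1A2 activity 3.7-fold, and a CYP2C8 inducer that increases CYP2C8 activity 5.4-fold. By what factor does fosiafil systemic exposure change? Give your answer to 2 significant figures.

CYP1A2: 0.69 × 3.7 = 2.553
CYP2C8: 0.22 × 5.4 = 1.188
Other: 0.09 (unchanged)
Relative clearance = 2.553 + 1.188 + 0.09 = 3.831.
Net systemic exposure ratio = 1 / 3.831 = 0.26.

0.26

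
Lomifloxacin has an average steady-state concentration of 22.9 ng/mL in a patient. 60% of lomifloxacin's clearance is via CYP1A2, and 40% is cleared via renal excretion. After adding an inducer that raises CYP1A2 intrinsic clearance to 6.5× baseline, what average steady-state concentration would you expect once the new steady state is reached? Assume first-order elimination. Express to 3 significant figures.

5.33 ng/mL

CYP1A2: 0.6 × 6.5 = 3.9
Other: 0.4 (unchanged)
Relative clearance = 3.9 + 0.4 = 4.3.
Average steady-state concentration ∝ 1/CL, so new value = 22.9 / 4.3 = 5.33 ng/mL.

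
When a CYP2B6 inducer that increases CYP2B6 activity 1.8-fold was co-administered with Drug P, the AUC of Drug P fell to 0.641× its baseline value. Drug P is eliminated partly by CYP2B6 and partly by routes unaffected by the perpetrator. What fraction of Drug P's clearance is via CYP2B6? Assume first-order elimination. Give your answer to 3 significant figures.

Call the CYP2B6 fraction fm. After the interaction, CL_new/CL_old = fm × 1.8 + (1 − fm).
AUC ratio = 1 / (new CL fraction), so new CL fraction = 1 / 0.641 = 1.56.
fm × 1.8 + 1 − fm = 1.56  ⇒  fm × (1.8 − 1) = 0.5601  ⇒  fm = 0.700.

0.700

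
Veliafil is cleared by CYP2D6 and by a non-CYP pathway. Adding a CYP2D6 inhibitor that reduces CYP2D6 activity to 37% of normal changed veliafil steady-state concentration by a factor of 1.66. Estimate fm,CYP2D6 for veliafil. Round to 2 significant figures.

CL'/CL = 1 / 1.66 = 0.6024
0.37·fm + (1 − fm) = 0.6024
fm = (0.6024 − 1) / (0.37 − 1) = 0.63

0.63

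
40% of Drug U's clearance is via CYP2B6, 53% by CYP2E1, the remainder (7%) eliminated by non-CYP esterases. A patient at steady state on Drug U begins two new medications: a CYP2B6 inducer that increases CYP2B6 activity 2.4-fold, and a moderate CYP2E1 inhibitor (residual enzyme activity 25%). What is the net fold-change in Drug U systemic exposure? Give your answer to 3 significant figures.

0.860

The CYP2B6 pathway (40% of clearance) rises to 2.4× activity: 0.4 × 2.4 = 0.96.
The CYP2E1 pathway (53% of clearance) drops to 0.25× activity: 0.53 × 0.25 = 0.1325.
Non-CYP routes (7%) are unchanged.
New clearance relative to baseline: 0.96 + 0.1325 + 0.07 = 1.1625.
Net systemic exposure ratio = 1 / 1.1625 = 0.860.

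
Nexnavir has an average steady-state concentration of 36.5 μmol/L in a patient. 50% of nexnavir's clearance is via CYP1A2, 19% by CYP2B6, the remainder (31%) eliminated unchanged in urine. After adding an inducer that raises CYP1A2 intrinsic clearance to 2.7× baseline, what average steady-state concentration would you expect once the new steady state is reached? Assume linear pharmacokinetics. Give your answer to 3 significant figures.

The CYP1A2 pathway (50% of clearance) rises to 2.7× activity: 0.5 × 2.7 = 1.35.
CYP2B6 (19%) and the residual 31% are unaffected.
New clearance relative to baseline: 1.35 + 0.19 + 0.31 = 1.85.
New average steady-state concentration = baseline ÷ relative clearance = 36.5 / 1.85 = 19.7 μmol/L.

19.7 μmol/L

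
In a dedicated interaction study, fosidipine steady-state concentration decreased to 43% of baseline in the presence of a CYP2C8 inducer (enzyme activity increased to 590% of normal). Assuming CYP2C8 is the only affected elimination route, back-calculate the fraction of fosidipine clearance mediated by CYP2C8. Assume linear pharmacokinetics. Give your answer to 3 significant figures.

0.271

Call the CYP2C8 fraction fm. After the interaction, CL_new/CL_old = fm × 5.9 + (1 − fm).
Steady-state concentration ratio = 1 / (new CL fraction), so new CL fraction = 1 / 0.430 = 2.326.
fm × 5.9 + 1 − fm = 2.326  ⇒  fm × (5.9 − 1) = 1.326  ⇒  fm = 0.271.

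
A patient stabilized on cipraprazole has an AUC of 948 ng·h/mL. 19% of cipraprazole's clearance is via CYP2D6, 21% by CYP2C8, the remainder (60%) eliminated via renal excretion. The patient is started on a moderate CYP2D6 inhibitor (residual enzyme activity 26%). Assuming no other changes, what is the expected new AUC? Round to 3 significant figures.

CYP2D6: 0.19 × 0.26 = 0.0494
CYP2C8: 0.21 (unchanged)
Other: 0.6 (unchanged)
Relative clearance = 0.0494 + 0.21 + 0.6 = 0.8594.
AUC ∝ 1/CL, so new value = 948 / 0.8594 = 1.10 × 10³ ng·h/mL.

1.10 × 10³ ng·h/mL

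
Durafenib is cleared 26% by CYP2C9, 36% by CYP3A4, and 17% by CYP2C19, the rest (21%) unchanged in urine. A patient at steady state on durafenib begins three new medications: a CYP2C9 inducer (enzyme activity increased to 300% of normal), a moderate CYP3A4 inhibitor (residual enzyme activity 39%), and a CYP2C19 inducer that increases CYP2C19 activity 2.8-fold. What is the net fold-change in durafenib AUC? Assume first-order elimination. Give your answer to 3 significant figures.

CYP2C9: 0.26 × 3 = 0.78
CYP3A4: 0.36 × 0.39 = 0.1404
CYP2C19: 0.17 × 2.8 = 0.476
Other: 0.21 (unchanged)
CL_new/CL_old = 0.78 + 0.1404 + 0.476 + 0.21 = 1.6064.
AUC ∝ 1/CL: fold-change = 1 / 1.6064 = 0.623.

0.623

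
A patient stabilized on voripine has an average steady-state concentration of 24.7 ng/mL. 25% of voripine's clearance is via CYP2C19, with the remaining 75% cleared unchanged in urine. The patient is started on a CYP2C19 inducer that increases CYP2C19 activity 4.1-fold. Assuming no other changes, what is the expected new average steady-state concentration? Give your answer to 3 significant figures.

The CYP2C19 pathway (25% of clearance) rises to 4.1× activity: 0.25 × 4.1 = 1.025.
The remaining 75% of clearance is unaffected.
New clearance relative to baseline: 1.025 + 0.75 = 1.775.
With dosing unchanged, average steady-state concentration scales as 1/CL: 24.7 / 1.775 = 13.9 ng/mL.

13.9 ng/mL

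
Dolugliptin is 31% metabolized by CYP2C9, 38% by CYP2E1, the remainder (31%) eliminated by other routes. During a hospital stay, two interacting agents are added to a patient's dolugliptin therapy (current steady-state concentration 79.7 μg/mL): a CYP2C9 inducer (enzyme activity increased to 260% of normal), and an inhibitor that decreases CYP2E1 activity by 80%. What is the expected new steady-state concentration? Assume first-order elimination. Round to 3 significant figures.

66.9 μg/mL

CYP2C9: 0.31 × 2.6 = 0.806
CYP2E1: 0.38 × 0.2 = 0.076
Other: 0.31 (unchanged)
Relative clearance = 0.806 + 0.076 + 0.31 = 1.192.
Steady-state concentration ∝ 1/CL: new value = 79.7 / 1.192 = 66.9 μg/mL.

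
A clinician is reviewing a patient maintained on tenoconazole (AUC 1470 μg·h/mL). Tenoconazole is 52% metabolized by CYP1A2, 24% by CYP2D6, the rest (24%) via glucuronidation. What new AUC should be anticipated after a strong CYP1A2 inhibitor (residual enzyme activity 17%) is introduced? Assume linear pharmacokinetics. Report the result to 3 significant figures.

2.59 × 10³ μg·h/mL

CYP1A2: 0.52 × 0.17 = 0.0884
CYP2D6: 0.24 (unchanged)
Other: 0.24 (unchanged)
CL_new/CL_old = 0.0884 + 0.24 + 0.24 = 0.5684.
New AUC = baseline ÷ relative clearance = 1470 / 0.5684 = 2.59 × 10³ μg·h/mL.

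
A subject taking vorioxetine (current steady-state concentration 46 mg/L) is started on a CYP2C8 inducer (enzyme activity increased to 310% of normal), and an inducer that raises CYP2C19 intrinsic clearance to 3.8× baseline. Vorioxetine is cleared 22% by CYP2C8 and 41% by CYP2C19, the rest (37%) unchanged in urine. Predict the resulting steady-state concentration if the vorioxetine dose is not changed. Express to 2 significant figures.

18 mg/L

CYP2C8: 0.22 × 3.1 = 0.682
CYP2C19: 0.41 × 3.8 = 1.558
Other: 0.37 (unchanged)
Relative clearance = 0.682 + 1.558 + 0.37 = 2.61.
New steady-state concentration = 46 / 2.61 = 18 mg/L (concentration scales inversely with clearance).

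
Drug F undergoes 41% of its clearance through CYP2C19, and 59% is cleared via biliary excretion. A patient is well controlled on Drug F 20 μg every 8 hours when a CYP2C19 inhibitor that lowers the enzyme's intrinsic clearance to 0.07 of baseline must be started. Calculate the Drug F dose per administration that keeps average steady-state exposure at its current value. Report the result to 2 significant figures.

12 μg

The CYP2C19 pathway (41% of clearance) is reduced to 0.07× activity: 0.41 × 0.07 = 0.0287.
The remaining 59% of clearance is unaffected.
CL_new/CL_old = 0.0287 + 0.59 = 0.6187.
To maintain the same steady-state level, dose must scale with clearance: new dose = 20 × 0.6187 = 12 μg.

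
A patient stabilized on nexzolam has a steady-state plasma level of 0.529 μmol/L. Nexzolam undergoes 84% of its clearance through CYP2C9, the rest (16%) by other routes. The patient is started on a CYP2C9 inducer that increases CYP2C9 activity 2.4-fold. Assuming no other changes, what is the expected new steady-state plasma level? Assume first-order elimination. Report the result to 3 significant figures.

0.243 μmol/L

The CYP2C9 pathway (84% of clearance) increases to 2.4× activity: 0.84 × 2.4 = 2.016.
Non-CYP routes (16%) are unchanged.
New clearance relative to baseline: 2.016 + 0.16 = 2.176.
Steady-state plasma level ∝ 1/CL, so new value = 0.529 / 2.176 = 0.243 μmol/L.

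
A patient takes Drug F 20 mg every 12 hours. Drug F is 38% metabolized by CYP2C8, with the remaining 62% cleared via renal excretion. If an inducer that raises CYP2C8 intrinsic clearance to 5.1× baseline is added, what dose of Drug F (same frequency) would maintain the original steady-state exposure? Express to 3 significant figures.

51.2 mg

CYP2C8: 0.38 × 5.1 = 1.938
Other: 0.62 (unchanged)
Relative clearance = 1.938 + 0.62 = 2.558.
Exposure is unchanged when dose changes in proportion to clearance. New dose = 20 mg × 2.558 = 51.2 mg.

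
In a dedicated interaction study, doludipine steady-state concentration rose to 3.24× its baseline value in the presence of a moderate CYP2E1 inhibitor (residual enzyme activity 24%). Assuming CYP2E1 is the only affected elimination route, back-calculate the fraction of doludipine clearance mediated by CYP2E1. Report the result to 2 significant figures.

Call the CYP2E1 fraction fm. After the interaction, CL_new/CL_old = fm × 0.24 + (1 − fm).
Steady-state concentration ratio = 1 / (new CL fraction), so new CL fraction = 1 / 3.24 = 0.3086.
fm × 0.24 + 1 − fm = 0.3086  ⇒  fm × (0.24 − 1) = −0.6914  ⇒  fm = 0.91.

0.91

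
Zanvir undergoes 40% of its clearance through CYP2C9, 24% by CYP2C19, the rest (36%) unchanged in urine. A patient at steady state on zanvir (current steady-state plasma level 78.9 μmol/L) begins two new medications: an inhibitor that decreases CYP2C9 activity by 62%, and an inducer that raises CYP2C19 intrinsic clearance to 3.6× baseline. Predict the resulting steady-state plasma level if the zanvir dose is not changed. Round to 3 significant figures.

57.3 μmol/L

The CYP2C9 pathway (40% of clearance) falls to 0.38× activity: 0.4 × 0.38 = 0.152.
The CYP2C19 pathway (24% of clearance) rises to 3.6× activity: 0.24 × 3.6 = 0.864.
Non-CYP routes (36%) are unchanged.
Relative clearance = 0.152 + 0.864 + 0.36 = 1.376.
Dividing the baseline by the relative clearance: 78.9 / 1.376 = 57.3 μmol/L.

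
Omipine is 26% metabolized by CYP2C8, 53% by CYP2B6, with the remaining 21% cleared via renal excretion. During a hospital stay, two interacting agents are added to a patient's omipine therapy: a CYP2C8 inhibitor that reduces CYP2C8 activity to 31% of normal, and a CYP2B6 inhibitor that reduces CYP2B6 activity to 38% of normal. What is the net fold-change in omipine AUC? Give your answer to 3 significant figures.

2.03

CYP2C8: 0.26 × 0.31 = 0.0806
CYP2B6: 0.53 × 0.38 = 0.2014
Other: 0.21 (unchanged)
Relative clearance = 0.0806 + 0.2014 + 0.21 = 0.492.
Net AUC ratio = 1 / 0.492 = 2.03.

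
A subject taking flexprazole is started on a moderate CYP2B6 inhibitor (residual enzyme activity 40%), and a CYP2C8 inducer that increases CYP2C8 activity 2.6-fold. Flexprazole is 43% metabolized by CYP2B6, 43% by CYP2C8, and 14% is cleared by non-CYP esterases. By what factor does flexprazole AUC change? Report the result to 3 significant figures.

0.699

The CYP2B6 pathway (43% of clearance) drops to 0.4× activity: 0.43 × 0.4 = 0.172.
The CYP2C8 pathway (43% of clearance) increases to 2.6× activity: 0.43 × 2.6 = 1.118.
The remaining 14% of clearance is unaffected.
CL_new/CL_old = 0.172 + 1.118 + 0.14 = 1.43.
Because AUC varies inversely with clearance, the combined effect is 1 / 1.43 = 0.699.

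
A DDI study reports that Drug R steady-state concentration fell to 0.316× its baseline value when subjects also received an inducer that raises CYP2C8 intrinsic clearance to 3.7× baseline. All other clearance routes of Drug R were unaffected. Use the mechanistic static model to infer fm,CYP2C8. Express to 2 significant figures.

Let fm be the CYP2C8 fraction. New clearance relative to baseline = fm × 3.7 + (1 − fm).
Steady-state concentration ratio = 1 / (new CL fraction), so new CL fraction = 1 / 0.316 = 3.165.
fm × 3.7 + 1 − fm = 3.165  ⇒  fm × (3.7 − 1) = 2.165  ⇒  fm = 0.80.

0.80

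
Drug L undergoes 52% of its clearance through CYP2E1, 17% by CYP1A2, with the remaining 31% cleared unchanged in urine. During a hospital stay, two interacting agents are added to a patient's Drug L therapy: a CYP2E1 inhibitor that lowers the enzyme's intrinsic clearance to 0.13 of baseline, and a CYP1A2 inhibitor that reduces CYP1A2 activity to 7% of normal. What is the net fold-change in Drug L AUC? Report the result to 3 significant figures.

The CYP2E1 pathway (52% of clearance) drops to 0.13× activity: 0.52 × 0.13 = 0.0676.
The CYP1A2 pathway (17% of clearance) is reduced to 0.07× activity: 0.17 × 0.07 = 0.0119.
Non-CYP routes (31%) are unchanged.
CL_new/CL_old = 0.0676 + 0.0119 + 0.31 = 0.3895.
Net AUC ratio = 1 / 0.3895 = 2.57.

2.57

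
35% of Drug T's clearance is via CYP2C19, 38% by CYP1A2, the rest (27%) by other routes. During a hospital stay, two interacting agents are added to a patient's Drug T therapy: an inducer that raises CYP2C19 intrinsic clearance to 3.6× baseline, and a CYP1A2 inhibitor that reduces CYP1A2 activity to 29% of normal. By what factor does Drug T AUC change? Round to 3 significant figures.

0.610

The CYP2C19 pathway (35% of clearance) is boosted to 3.6× activity: 0.35 × 3.6 = 1.26.
The CYP1A2 pathway (38% of clearance) drops to 0.29× activity: 0.38 × 0.29 = 0.1102.
The remaining 27% of clearance is unaffected.
New clearance relative to baseline: 1.26 + 0.1102 + 0.27 = 1.6402.
Because AUC varies inversely with clearance, the combined effect is 1 / 1.6402 = 0.610.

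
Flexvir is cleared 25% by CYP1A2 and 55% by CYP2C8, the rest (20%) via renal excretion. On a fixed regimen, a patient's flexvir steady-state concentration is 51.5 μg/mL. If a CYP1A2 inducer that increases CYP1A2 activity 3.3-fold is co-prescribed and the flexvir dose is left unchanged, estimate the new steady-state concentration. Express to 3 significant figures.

32.7 μg/mL

The CYP1A2 pathway (25% of clearance) increases to 3.3× activity: 0.25 × 3.3 = 0.825.
CYP2C8 (55%) and the residual 20% are unaffected.
Relative clearance = 0.825 + 0.55 + 0.2 = 1.575.
Steady-state concentration ∝ 1/CL, so new value = 51.5 / 1.575 = 32.7 μg/mL.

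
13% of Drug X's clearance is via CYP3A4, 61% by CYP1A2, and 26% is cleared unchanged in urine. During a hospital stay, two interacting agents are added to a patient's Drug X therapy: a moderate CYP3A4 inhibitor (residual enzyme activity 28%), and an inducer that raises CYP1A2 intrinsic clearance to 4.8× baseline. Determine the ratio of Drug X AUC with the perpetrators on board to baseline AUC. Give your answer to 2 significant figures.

The CYP3A4 pathway (13% of clearance) is reduced to 0.28× activity: 0.13 × 0.28 = 0.0364.
The CYP1A2 pathway (61% of clearance) is boosted to 4.8× activity: 0.61 × 4.8 = 2.928.
The remaining 26% of clearance is unaffected.
Relative clearance = 0.0364 + 2.928 + 0.26 = 3.2244.
Because AUC varies inversely with clearance, the combined effect is 1 / 3.2244 = 0.31.

0.31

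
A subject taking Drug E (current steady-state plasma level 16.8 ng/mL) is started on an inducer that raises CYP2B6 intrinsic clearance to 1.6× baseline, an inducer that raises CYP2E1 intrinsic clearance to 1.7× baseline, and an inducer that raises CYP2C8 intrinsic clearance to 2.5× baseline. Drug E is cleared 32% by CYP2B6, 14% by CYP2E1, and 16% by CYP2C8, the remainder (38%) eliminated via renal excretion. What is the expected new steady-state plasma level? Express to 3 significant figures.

CYP2B6: 0.32 × 1.6 = 0.512
CYP2E1: 0.14 × 1.7 = 0.238
CYP2C8: 0.16 × 2.5 = 0.4
Other: 0.38 (unchanged)
Relative clearance = 0.512 + 0.238 + 0.4 + 0.38 = 1.53.
New steady-state plasma level = 16.8 / 1.53 = 11.0 ng/mL (concentration scales inversely with clearance).

11.0 ng/mL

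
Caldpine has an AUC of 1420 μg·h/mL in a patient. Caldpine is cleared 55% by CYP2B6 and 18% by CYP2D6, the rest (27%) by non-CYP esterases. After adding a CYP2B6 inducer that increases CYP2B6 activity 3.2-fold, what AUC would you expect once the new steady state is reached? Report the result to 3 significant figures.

CYP2B6: 0.55 × 3.2 = 1.76
CYP2D6: 0.18 (unchanged)
Other: 0.27 (unchanged)
New clearance relative to baseline: 1.76 + 0.18 + 0.27 = 2.21.
AUC ∝ 1/CL, so new value = 1420 / 2.21 = 643 μg·h/mL.

643 μg·h/mL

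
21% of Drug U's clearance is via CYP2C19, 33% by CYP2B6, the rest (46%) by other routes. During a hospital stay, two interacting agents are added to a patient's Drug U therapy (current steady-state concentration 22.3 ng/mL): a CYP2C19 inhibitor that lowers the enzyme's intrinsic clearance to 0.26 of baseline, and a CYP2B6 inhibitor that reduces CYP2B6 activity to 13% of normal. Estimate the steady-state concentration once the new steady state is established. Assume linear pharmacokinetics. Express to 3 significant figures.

40.0 ng/mL

CYP2C19: 0.21 × 0.26 = 0.0546
CYP2B6: 0.33 × 0.13 = 0.0429
Other: 0.46 (unchanged)
Relative clearance = 0.0546 + 0.0429 + 0.46 = 0.5575.
New steady-state concentration = 22.3 / 0.5575 = 40.0 ng/mL (concentration scales inversely with clearance).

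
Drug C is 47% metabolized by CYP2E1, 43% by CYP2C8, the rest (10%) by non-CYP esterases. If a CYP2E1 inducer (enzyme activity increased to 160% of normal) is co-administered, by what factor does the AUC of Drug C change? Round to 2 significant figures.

The CYP2E1 pathway (47% of clearance) increases to 1.6× activity: 0.47 × 1.6 = 0.752.
CYP2C8 (43%) and the residual 10% are unaffected.
Relative clearance = 0.752 + 0.43 + 0.1 = 1.282.
AUC is inversely proportional to clearance, so the fold-change is 1 / 1.282 = 0.78.

0.78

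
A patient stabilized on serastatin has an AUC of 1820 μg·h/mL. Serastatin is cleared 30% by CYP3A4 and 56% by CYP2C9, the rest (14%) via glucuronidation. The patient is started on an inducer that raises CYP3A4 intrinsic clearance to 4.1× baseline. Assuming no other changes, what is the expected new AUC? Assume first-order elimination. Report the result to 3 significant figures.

The CYP3A4 pathway (30% of clearance) rises to 4.1× activity: 0.3 × 4.1 = 1.23.
CYP2C9 (56%) and the residual 14% are unaffected.
New clearance relative to baseline: 1.23 + 0.56 + 0.14 = 1.93.
With dosing unchanged, AUC scales as 1/CL: 1820 / 1.93 = 943 μg·h/mL.

943 μg·h/mL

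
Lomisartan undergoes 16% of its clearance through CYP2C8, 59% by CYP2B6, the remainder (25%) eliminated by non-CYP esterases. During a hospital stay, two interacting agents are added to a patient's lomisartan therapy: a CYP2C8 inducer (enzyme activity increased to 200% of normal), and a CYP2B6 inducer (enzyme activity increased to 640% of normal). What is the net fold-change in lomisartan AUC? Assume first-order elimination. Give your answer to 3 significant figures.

0.230

CYP2C8: 0.16 × 2 = 0.32
CYP2B6: 0.59 × 6.4 = 3.776
Other: 0.25 (unchanged)
CL_new/CL_old = 0.32 + 3.776 + 0.25 = 4.346.
AUC ∝ 1/CL: fold-change = 1 / 4.346 = 0.230.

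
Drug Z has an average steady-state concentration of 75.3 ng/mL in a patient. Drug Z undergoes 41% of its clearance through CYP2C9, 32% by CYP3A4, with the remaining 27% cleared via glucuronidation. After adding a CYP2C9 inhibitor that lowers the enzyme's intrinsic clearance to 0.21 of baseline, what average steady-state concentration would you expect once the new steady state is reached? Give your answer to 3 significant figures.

CYP2C9: 0.41 × 0.21 = 0.0861
CYP3A4: 0.32 (unchanged)
Other: 0.27 (unchanged)
CL_new/CL_old = 0.0861 + 0.32 + 0.27 = 0.6761.
Average steady-state concentration ∝ 1/CL, so new value = 75.3 / 0.6761 = 111 ng/mL.

111 ng/mL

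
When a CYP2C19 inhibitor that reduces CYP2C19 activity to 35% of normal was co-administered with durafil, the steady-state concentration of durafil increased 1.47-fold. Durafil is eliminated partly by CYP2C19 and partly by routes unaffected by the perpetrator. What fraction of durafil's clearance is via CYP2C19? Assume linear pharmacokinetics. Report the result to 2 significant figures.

0.49

Call the CYP2C19 fraction fm. After the interaction, CL_new/CL_old = fm × 0.35 + (1 − fm).
Steady-state concentration ratio = 1 / (new CL fraction), so new CL fraction = 1 / 1.47 = 0.6803.
fm × 0.35 + 1 − fm = 0.6803  ⇒  fm × (0.35 − 1) = −0.3197  ⇒  fm = 0.49.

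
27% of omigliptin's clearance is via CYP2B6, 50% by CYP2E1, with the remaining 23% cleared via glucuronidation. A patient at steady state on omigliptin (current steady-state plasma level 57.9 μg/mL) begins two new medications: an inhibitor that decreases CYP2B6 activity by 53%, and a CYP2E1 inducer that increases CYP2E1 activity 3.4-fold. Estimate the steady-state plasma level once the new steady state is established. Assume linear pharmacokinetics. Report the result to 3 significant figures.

CYP2B6: 0.27 × 0.47 = 0.1269
CYP2E1: 0.5 × 3.4 = 1.7
Other: 0.23 (unchanged)
CL_new/CL_old = 0.1269 + 1.7 + 0.23 = 2.0569.
New steady-state plasma level = 57.9 / 2.0569 = 28.1 μg/mL (concentration scales inversely with clearance).

28.1 μg/mL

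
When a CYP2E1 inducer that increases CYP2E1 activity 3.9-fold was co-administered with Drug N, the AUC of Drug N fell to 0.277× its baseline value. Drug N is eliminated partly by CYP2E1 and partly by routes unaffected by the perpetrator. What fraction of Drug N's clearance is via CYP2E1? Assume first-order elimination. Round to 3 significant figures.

CL'/CL = 1 / 0.277 = 3.61
3.9·fm + (1 − fm) = 3.61
fm = (3.61 − 1) / (3.9 − 1) = 0.900

0.900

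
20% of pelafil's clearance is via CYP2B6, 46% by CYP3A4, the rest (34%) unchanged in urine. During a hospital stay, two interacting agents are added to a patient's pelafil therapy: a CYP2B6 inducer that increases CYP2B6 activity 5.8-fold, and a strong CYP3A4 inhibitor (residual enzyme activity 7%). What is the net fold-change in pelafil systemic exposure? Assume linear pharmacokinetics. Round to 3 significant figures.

CYP2B6: 0.2 × 5.8 = 1.16
CYP3A4: 0.46 × 0.07 = 0.0322
Other: 0.34 (unchanged)
Relative clearance = 1.16 + 0.0322 + 0.34 = 1.5322.
Because systemic exposure varies inversely with clearance, the combined effect is 1 / 1.5322 = 0.653.

0.653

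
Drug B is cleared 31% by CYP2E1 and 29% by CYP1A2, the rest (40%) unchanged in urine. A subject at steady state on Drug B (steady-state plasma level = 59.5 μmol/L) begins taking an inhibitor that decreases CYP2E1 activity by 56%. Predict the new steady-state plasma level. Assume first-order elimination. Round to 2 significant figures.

CYP2E1: 0.31 × 0.44 = 0.1364
CYP1A2: 0.29 (unchanged)
Other: 0.4 (unchanged)
Relative clearance = 0.1364 + 0.29 + 0.4 = 0.8264.
Steady-state plasma level ∝ 1/CL, so new value = 59.5 / 0.8264 = 72 μmol/L.

72 μmol/L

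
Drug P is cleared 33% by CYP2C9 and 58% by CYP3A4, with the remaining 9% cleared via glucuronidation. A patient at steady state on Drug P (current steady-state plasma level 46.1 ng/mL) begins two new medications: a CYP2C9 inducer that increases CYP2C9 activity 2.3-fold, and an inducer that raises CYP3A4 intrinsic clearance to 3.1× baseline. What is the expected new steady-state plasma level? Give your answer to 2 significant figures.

17 ng/mL

The CYP2C9 pathway (33% of clearance) increases to 2.3× activity: 0.33 × 2.3 = 0.759.
The CYP3A4 pathway (58% of clearance) increases to 3.1× activity: 0.58 × 3.1 = 1.798.
Non-CYP routes (9%) are unchanged.
New clearance relative to baseline: 0.759 + 1.798 + 0.09 = 2.647.
Steady-state plasma level ∝ 1/CL: new value = 46.1 / 2.647 = 17 ng/mL.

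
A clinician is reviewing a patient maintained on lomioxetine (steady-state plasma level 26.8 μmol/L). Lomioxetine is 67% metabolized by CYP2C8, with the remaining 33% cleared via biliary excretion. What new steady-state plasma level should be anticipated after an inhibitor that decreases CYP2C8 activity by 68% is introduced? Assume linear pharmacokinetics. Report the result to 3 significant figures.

The CYP2C8 pathway (67% of clearance) falls to 0.32× activity: 0.67 × 0.32 = 0.2144.
Non-CYP routes (33%) are unchanged.
CL_new/CL_old = 0.2144 + 0.33 = 0.5444.
With dosing unchanged, steady-state plasma level scales as 1/CL: 26.8 / 0.5444 = 49.2 μmol/L.

49.2 μmol/L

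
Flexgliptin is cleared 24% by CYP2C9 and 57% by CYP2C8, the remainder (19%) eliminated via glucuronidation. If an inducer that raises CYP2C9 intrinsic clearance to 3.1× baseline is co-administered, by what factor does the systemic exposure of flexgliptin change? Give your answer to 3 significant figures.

The CYP2C9 pathway (24% of clearance) is boosted to 3.1× activity: 0.24 × 3.1 = 0.744.
CYP2C8 (57%) and the residual 19% are unaffected.
CL_new/CL_old = 0.744 + 0.57 + 0.19 = 1.504.
Systemic exposure is inversely proportional to clearance, so the fold-change is 1 / 1.504 = 0.665.

0.665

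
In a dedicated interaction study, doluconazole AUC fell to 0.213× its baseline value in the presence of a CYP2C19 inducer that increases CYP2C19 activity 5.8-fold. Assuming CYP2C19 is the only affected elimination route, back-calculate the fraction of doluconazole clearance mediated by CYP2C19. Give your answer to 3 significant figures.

Call the CYP2C19 fraction fm. After the interaction, CL_new/CL_old = fm × 5.8 + (1 − fm).
AUC ratio = 1 / (new CL fraction), so new CL fraction = 1 / 0.213 = 4.695.
fm × 5.8 + 1 − fm = 4.695  ⇒  fm × (5.8 − 1) = 3.695  ⇒  fm = 0.770.

0.770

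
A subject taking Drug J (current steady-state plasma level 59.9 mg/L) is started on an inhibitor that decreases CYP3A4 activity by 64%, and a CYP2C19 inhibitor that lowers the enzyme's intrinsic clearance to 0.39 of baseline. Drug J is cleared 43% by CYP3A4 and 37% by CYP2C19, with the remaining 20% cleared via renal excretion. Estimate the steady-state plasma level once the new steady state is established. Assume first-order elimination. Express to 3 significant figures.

120 mg/L

The CYP3A4 pathway (43% of clearance) is reduced to 0.36× activity: 0.43 × 0.36 = 0.1548.
The CYP2C19 pathway (37% of clearance) drops to 0.39× activity: 0.37 × 0.39 = 0.1443.
The remaining 20% of clearance is unaffected.
Relative clearance = 0.1548 + 0.1443 + 0.2 = 0.4991.
Steady-state plasma level ∝ 1/CL: new value = 59.9 / 0.4991 = 120 mg/L.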